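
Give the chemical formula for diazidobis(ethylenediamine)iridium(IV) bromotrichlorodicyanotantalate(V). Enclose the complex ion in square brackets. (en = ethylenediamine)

[Ir(en)2(N3)2][TaBrCl3(CN)2]2

Cation [Ir…]: ligand charges -2, Ir(IV) ⇒ ion charge 2+.
Anion [Ta…]: ligand charges -6, Ta(V) ⇒ ion charge 1−.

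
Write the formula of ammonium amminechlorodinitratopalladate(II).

NH4[PdCl(NH3)(NO3)2]

Ligands: 1 chloro (Cl, -1), 1 ammine (NH3, neutral), 2 nitrato (NO3, -1). Ligand charge sum = -3.
Charge balance with ammonium (+1) requires 1 complex ion per 1 ammonium.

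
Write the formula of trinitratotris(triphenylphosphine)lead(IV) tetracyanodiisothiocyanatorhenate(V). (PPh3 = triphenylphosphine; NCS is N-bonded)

Cation [Pb…]: ligand charges -3, Pb(IV) ⇒ ion charge 1+.
Anion [Re…]: ligand charges -6, Re(V) ⇒ ion charge 1−.
One 1+ cation balances one 1− anion.

[Pb(NO3)3(PPh3)3][Re(CN)4(NCS)2]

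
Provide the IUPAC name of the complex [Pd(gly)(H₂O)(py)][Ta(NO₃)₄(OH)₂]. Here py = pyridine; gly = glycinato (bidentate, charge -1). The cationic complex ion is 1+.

aqua(glycinato)(pyridine)palladium(II) dihydroxotetranitratotantalate(V)

Both ions are complex: the cation is named first with the plain metal name, the anion second with the -ate form; each ion's ligands are alphabetised independently.
The complex cation is given as 1+; its ligand charges sum to -1, so Pd = +2.
A 1:1 salt means the anion carries the equal and opposite charge, 1−.
Anion: ligand charges sum to -6; for the ion to be 1−, Ta = +5.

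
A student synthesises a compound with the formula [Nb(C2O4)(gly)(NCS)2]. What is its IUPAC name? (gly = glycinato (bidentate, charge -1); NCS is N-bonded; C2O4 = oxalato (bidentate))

(glycinato)diisothiocyanatooxalatoniobium(V)

There is no counter-ion, so the complex is neutral overall.
Ligand charges: 1×glycinato (-1 each), 2×isothiocyanato (-1 each), 1×oxalato (-2 each); total -5. So Nb + (-5) = 0, giving Nb = +5.
Ligands are named alphabetically: glycinato before isothiocyanato before oxalato.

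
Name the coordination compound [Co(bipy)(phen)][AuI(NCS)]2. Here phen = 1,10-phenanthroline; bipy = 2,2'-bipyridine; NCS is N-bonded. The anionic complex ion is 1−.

The complex anion is given as 1−; its ligand charges sum to -2, so Au = +1.
With 2 anions per cation, the cation must be 2×1 = 2+.
Cation: ligand charges sum to 0; for the ion to be 2+, Co = +2.

(2,2'-bipyridine)(1,10-phenanthroline)cobalt(II) iodoisothiocyanatoaurate(I)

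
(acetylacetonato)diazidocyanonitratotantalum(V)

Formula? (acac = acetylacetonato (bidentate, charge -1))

Ligands: 1 acetylacetonato (acac, -1), 1 nitrato (NO3, -1), 2 azido (N3, -1), 1 cyano (CN, -1). Ligand charge sum = -5.
With Ta in oxidation state +5, the complex ion is [Ta...].

[Ta(acac)(CN)(N3)2(NO3)]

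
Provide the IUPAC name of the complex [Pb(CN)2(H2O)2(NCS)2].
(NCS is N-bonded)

There is no counter-ion, so the complex is neutral overall.
Ligand charges: 2×cyano (-1 each), 2×isothiocyanato (-1 each), 2×aqua (neutral); total -4. So Pb + (-4) = 0, giving Pb = +4.
Ligands are named alphabetically: aqua before cyano before isothiocyanato.

diaquadicyanodiisothiocyanatolead(IV)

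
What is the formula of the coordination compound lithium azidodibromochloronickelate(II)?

Li2[NiBr2Cl(N3)]

Ligands: 2 bromo (Br, -1), 1 azido (N3, -1), 1 chloro (Cl, -1). Ligand charge sum = -4.
With Ni in oxidation state +2, the complex ion is [Ni...]^2−.
Charge balance with lithium (+1) requires 1 complex ion per 2 lithium.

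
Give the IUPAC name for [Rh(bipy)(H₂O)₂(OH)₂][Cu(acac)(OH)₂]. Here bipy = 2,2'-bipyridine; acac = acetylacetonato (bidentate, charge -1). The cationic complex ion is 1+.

Both ions are complex: the cation is named first with the plain metal name, the anion second with the -ate form; each ion's ligands are alphabetised independently.
The complex cation is given as 1+; its ligand charges sum to -2, so Rh = +3.
A 1:1 salt means the anion carries the equal and opposite charge, 1−.
Anion: ligand charges sum to -3; for the ion to be 1−, Cu = +2.

diaqua(2,2'-bipyridine)dihydroxorhodium(III) (acetylacetonato)dihydroxocuprate(II)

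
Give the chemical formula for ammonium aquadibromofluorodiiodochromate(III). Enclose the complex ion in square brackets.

(NH4)2[CrBr2F(H2O)I2]

Ligands: 1 aqua (H2O, neutral), 2 iodo (I, -1), 1 fluoro (F, -1), 2 bromo (Br, -1). Ligand charge sum = -5.
With Cr in oxidation state +3, the complex ion is [Cr...]^2−.
Charge balance with ammonium (+1) requires 1 complex ion per 2 ammonium.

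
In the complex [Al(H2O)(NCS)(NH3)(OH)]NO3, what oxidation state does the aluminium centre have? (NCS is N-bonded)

1 nitrate outside the brackets (-1 each) → the complex ion is 1+.
Ligand charges: 1×OH = -1; 1×H2O neutral; 1×NCS = -1; 1×NH3 neutral; sum -2.
Al + (-2) = 1+ ⇒ Al is +3.

+3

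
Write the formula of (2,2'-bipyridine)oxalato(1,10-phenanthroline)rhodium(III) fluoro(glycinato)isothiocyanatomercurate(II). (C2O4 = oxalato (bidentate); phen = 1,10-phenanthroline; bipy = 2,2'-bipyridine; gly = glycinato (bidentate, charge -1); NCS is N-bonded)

Cation [Rh…]: ligand charges -2, Rh(III) ⇒ ion charge 1+.
Anion [Hg…]: ligand charges -3, Hg(II) ⇒ ion charge 1−.
One 1+ cation balances one 1− anion.

[Rh(bipy)(C2O4)(phen)][HgF(gly)(NCS)]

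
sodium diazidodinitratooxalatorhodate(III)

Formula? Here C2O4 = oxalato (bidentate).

Na3[Rh(C2O4)(N3)2(NO3)2]

Ligands: 2 nitrato (NO3, -1), 2 azido (N3, -1), 1 oxalato (C2O4, -2). Ligand charge sum = -6.
With Rh in oxidation state +3, the complex ion is [Rh...]^3−.
Charge balance with sodium (+1) requires 1 complex ion per 3 sodium.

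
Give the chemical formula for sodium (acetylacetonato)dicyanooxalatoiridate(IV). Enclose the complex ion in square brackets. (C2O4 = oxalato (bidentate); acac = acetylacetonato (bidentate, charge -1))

Ligands: 1 oxalato (C2O4, -2), 2 cyano (CN, -1), 1 acetylacetonato (acac, -1). Ligand charge sum = -5.
Charge balance with sodium (+1) requires 1 complex ion per 1 sodium.

Na[Ir(acac)(C2O4)(CN)2]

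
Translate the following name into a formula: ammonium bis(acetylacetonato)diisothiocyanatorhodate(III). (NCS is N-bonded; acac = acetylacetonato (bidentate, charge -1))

Ligands: 2 isothiocyanato (NCS, -1), 2 acetylacetonato (acac, -1). Ligand charge sum = -4.
With Rh in oxidation state +3, the complex ion is [Rh...]^1−.
Charge balance with ammonium (+1) requires 1 complex ion per 1 ammonium.

NH4[Rh(acac)2(NCS)2]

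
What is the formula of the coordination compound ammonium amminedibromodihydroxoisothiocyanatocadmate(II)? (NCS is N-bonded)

Ligands: 1 isothiocyanato (NCS, -1), 1 ammine (NH3, neutral), 2 hydroxo (OH, -1), 2 bromo (Br, -1). Ligand charge sum = -5.
Charge balance with ammonium (+1) requires 1 complex ion per 3 ammonium.

(NH4)3[CdBr2(NCS)(NH3)(OH)2]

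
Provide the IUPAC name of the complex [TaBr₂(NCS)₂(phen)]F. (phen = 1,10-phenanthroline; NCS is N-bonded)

dibromodiisothiocyanato(1,10-phenanthroline)tantalum(V) fluoride

The 1 fluoride counter-ion carries a total charge of -1, so each complex ion is 1+.
Ligand charges: 1×1,10-phenanthroline (neutral), 2×isothiocyanato (-1 each), 2×bromo (-1 each); total -4. So Ta + (-4) = 1+, giving Ta = +5.
Ligands are named alphabetically: bromo before isothiocyanato before phenanthroline.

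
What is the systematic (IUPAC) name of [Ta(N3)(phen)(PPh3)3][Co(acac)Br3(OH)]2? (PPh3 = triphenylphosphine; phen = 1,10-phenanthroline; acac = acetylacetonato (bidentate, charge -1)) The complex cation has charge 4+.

azido(1,10-phenanthroline)tris(triphenylphosphine)tantalum(V) (acetylacetonato)tribromohydroxocobaltate(III)

Both ions are complex: the cation is named first with the plain metal name, the anion second with the -ate form; each ion's ligands are alphabetised independently.
The complex cation is given as 4+; its ligand charges sum to -1, so Ta = +5.
With 2 anions per cation, each anion must be 4/2 = 2−.
Anion: ligand charges sum to -5; for the ion to be 2−, Co = +3.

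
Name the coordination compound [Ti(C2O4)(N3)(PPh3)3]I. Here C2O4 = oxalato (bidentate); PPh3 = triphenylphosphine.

The 1 iodide counter-ion carries a total charge of -1, so each complex ion is 1+.
Ligand charges: 1×azido (-1 each), 1×oxalato (-2 each), 3×triphenylphosphine (neutral); total -3. So Ti + (-3) = 1+, giving Ti = +4.
Ligands are named alphabetically: azido before oxalato before triphenylphosphine.

azidooxalatotris(triphenylphosphine)titanium(IV) iodide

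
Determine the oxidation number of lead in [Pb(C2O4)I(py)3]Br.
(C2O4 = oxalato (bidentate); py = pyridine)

+4

1 bromide outside the brackets (-1 each) → the complex ion is 1+.
Ligand charges: 1×C2O4 = -2; 3×py neutral; 1×I = -1; sum -3.
Pb + (-3) = 1+ ⇒ Pb is +4.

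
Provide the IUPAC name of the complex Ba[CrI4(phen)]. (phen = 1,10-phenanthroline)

barium tetraiodo(1,10-phenanthroline)chromate(II)

The 1 barium counter-ion carries a total charge of +2, so each complex ion is 2−.
Ligand charges: 1×1,10-phenanthroline (neutral), 4×iodo (-1 each); total -4. So Cr + (-4) = 2−, giving Cr = +2.
Ligands are named alphabetically: iodo before phenanthroline.
The complex ion is anionic, so chromium takes the -ate form chromate(II).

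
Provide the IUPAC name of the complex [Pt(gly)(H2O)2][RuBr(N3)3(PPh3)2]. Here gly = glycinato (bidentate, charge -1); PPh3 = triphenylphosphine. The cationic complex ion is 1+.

diaqua(glycinato)platinum(II) triazidobromobis(triphenylphosphine)ruthenate(III)

Both ions are complex: the cation is named first with the plain metal name, the anion second with the -ate form; each ion's ligands are alphabetised independently.
The complex cation is given as 1+; its ligand charges sum to -1, so Pt = +2.
A 1:1 salt means the anion carries the equal and opposite charge, 1−.
Anion: ligand charges sum to -4; for the ion to be 1−, Ru = +3.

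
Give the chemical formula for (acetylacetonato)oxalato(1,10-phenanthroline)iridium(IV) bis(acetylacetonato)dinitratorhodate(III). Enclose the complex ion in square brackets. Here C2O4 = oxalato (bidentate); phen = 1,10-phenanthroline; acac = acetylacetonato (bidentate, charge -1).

Cation [Ir…]: ligand charges -3, Ir(IV) ⇒ ion charge 1+.
Anion [Rh…]: ligand charges -4, Rh(III) ⇒ ion charge 1−.
One 1+ cation balances one 1− anion.

[Ir(acac)(C2O4)(phen)][Rh(acac)2(NO3)2]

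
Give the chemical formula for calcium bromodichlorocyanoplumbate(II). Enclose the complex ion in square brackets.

Ligands: 1 cyano (CN, -1), 1 bromo (Br, -1), 2 chloro (Cl, -1). Ligand charge sum = -4.
With Pb in oxidation state +2, the complex ion is [Pb...]^2−.
Charge balance with calcium (+2) requires 1 complex ion per 1 calcium.

Ca[PbBrCl2(CN)]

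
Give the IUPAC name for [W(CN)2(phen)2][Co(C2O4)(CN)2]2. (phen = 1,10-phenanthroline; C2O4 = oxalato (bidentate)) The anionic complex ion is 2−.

dicyanobis(1,10-phenanthroline)tungsten(VI) dicyanooxalatocobaltate(II)

The complex anion is given as 2−; its ligand charges sum to -4, so Co = +2.
With 2 anions per cation, the cation must be 2×2 = 4+.
Cation: ligand charges sum to -2; for the ion to be 4+, W = +6.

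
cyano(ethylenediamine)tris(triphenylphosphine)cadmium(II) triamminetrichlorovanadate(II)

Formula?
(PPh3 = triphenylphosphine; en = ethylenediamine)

Cation [Cd…]: ligand charges -1, Cd(II) ⇒ ion charge 1+.
Anion [V…]: ligand charges -3, V(II) ⇒ ion charge 1−.
One 1+ cation balances one 1− anion.

[Cd(CN)(en)(PPh3)3][VCl3(NH3)3]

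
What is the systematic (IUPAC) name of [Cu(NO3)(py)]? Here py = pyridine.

nitrato(pyridine)copper(I)

There is no counter-ion, so the complex is neutral overall.
Ligand charges: 1×nitrato (-1 each), 1×pyridine (neutral); total -1. So Cu + (-1) = 0, giving Cu = +1.
Ligands are named alphabetically: nitrato before pyridine.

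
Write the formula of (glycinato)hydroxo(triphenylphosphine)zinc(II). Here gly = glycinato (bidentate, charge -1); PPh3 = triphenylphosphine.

Ligands: 1 glycinato (gly, -1), 1 hydroxo (OH, -1), 1 triphenylphosphine (PPh3, neutral). Ligand charge sum = -2.
With Zn in oxidation state +2, the complex ion is [Zn...].

[Zn(gly)(OH)(PPh3)]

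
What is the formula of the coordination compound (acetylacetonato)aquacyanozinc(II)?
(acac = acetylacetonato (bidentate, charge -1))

Ligands: 1 aqua (H2O, neutral), 1 acetylacetonato (acac, -1), 1 cyano (CN, -1). Ligand charge sum = -2.
With Zn in oxidation state +2, the complex ion is [Zn...].

[Zn(acac)(CN)(H2O)]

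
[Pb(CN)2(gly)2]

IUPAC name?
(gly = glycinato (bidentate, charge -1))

dicyanobis(glycinato)lead(IV)

There is no counter-ion, so the complex is neutral overall.
Ligand charges: 2×glycinato (-1 each), 2×cyano (-1 each); total -4. So Pb + (-4) = 0, giving Pb = +4.
Ligands are named alphabetically: cyano before glycinato.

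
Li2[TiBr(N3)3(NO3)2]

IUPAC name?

The 2 lithium counter-ions carry a total charge of +2, so each complex ion is 2−.
Ligand charges: 3×azido (-1 each), 2×nitrato (-1 each), 1×bromo (-1 each); total -6. So Ti + (-6) = 2−, giving Ti = +4.
Ligands are named alphabetically: azido before bromo before nitrato.
The complex ion is anionic, so titanium takes the -ate form titanate(IV).

lithium triazidobromodinitratotitanate(IV)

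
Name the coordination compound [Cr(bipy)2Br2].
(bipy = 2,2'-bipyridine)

bis(2,2'-bipyridine)dibromochromium(II)

There is no counter-ion, so the complex is neutral overall.
Ligand charges: 2×bromo (-1 each), 2×2,2'-bipyridine (neutral); total -2. So Cr + (-2) = 0, giving Cr = +2.
Ligands are named alphabetically: bipyridine before bromo.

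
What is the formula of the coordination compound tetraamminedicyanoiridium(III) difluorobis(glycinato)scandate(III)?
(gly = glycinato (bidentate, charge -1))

[Ir(CN)2(NH3)4][ScF2(gly)2]

Cation [Ir…]: ligand charges -2, Ir(III) ⇒ ion charge 1+.
Anion [Sc…]: ligand charges -4, Sc(III) ⇒ ion charge 1−.
One 1+ cation balances one 1− anion.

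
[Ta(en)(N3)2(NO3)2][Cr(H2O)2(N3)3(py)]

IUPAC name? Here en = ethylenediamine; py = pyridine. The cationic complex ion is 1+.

diazido(ethylenediamine)dinitratotantalum(V) diaquatriazido(pyridine)chromate(II)

The complex cation is given as 1+; its ligand charges sum to -4, so Ta = +5.
A 1:1 salt means the anion carries the equal and opposite charge, 1−.
Anion: ligand charges sum to -3; for the ion to be 1−, Cr = +2.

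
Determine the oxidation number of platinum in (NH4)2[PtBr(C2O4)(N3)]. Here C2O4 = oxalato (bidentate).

+2

2 ammonium outside the brackets (+1 each) → the complex ion is 2−.
Ligand charges: 1×N3 = -1; 1×C2O4 = -2; 1×Br = -1; sum -4.
Pt + (-4) = 2− ⇒ Pt is +2.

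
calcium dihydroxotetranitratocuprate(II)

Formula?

Ligands: 4 nitrato (NO3, -1), 2 hydroxo (OH, -1). Ligand charge sum = -6.
With Cu in oxidation state +2, the complex ion is [Cu...]^4−.
Charge balance with calcium (+2) requires 1 complex ion per 2 calcium.

Ca2[Cu(NO3)4(OH)2]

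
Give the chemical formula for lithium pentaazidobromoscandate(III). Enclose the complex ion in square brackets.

Ligands: 5 azido (N3, -1), 1 bromo (Br, -1). Ligand charge sum = -6.
With Sc in oxidation state +3, the complex ion is [Sc...]^3−.
Charge balance with lithium (+1) requires 1 complex ion per 3 lithium.

Li3[ScBr(N3)5]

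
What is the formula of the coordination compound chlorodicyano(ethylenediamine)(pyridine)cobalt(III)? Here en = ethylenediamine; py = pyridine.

Ligands: 1 ethylenediamine (en, neutral), 1 chloro (Cl, -1), 2 cyano (CN, -1), 1 pyridine (py, neutral). Ligand charge sum = -3.
With Co in oxidation state +3, the complex ion is [Co...].

[CoCl(CN)2(en)(py)]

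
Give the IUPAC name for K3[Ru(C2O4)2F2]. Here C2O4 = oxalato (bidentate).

The 3 potassium counter-ions carry a total charge of +3, so each complex ion is 3−.
Ligand charges: 2×oxalato (-2 each), 2×fluoro (-1 each); total -6. So Ru + (-6) = 3−, giving Ru = +3.
The complex ion is anionic, so ruthenium takes the -ate form ruthenate(III).

potassium difluorodioxalatoruthenate(III)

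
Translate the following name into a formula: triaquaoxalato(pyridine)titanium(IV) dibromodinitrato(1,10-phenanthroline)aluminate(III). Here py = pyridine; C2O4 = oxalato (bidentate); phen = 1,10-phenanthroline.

Cation [Ti…]: ligand charges -2, Ti(IV) ⇒ ion charge 2+.
Anion [Al…]: ligand charges -4, Al(III) ⇒ ion charge 1−.

[Ti(C2O4)(H2O)3(py)][AlBr2(NO3)2(phen)]2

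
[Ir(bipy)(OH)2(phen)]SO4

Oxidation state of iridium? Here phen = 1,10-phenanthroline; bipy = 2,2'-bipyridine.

1 sulfate outside the brackets (-2 each) → the complex ion is 2+.
Ligand charges: 2×OH = -2; 1×phen neutral; 1×bipy neutral; sum -2.
Ir + (-2) = 2+ ⇒ Ir is +4.

+4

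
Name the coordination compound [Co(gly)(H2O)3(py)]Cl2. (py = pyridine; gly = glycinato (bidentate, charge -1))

triaqua(glycinato)(pyridine)cobalt(III) chloride

The 2 chloride counter-ions carry a total charge of -2, so each complex ion is 2+.
Ligand charges: 3×aqua (neutral), 1×pyridine (neutral), 1×glycinato (-1 each); total -1. So Co + (-1) = 2+, giving Co = +3.
Ligands are named alphabetically: aqua before glycinato before pyridine.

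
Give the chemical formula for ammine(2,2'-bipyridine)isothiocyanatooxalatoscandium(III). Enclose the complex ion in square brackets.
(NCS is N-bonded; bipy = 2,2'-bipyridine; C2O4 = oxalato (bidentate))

[Sc(bipy)(C2O4)(NCS)(NH3)]

Ligands: 1 ammine (NH3, neutral), 1 isothiocyanato (NCS, -1), 1 2,2'-bipyridine (bipy, neutral), 1 oxalato (C2O4, -2). Ligand charge sum = -3.
With Sc in oxidation state +3, the complex ion is [Sc...].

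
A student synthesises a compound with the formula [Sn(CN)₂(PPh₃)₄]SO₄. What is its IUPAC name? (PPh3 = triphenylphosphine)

dicyanotetrakis(triphenylphosphine)tin(IV) sulfate

The 1 sulfate counter-ion carries a total charge of -2, so each complex ion is 2+.
Ligand charges: 4×triphenylphosphine (neutral), 2×cyano (-1 each); total -2. So Sn + (-2) = 2+, giving Sn = +4.
Ligands are named alphabetically: cyano before triphenylphosphine.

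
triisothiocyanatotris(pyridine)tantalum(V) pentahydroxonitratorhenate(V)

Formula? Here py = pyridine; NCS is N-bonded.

[Ta(NCS)3(py)3][Re(NO3)(OH)5]2

Cation [Ta…]: ligand charges -3, Ta(V) ⇒ ion charge 2+.
Anion [Re…]: ligand charges -6, Re(V) ⇒ ion charge 1−.
One 2+ cation requires 2 of the 1− anion.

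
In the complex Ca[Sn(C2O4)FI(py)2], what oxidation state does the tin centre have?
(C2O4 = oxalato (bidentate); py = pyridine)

+2

1 calcium outside the brackets (+2 each) → the complex ion is 2−.
Ligand charges: 1×I = -1; 1×F = -1; 1×C2O4 = -2; 2×py neutral; sum -4.
Sn + (-4) = 2− ⇒ Sn is +2.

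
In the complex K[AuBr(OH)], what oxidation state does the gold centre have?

1 potassium outside the brackets (+1 each) → the complex ion is 1−.
Ligand charges: 1×Br = -1; 1×OH = -1; sum -2.
Au + (-2) = 1− ⇒ Au is +1.

+1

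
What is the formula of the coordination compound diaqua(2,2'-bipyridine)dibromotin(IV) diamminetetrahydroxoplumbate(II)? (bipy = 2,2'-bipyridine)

Cation [Sn…]: ligand charges -2, Sn(IV) ⇒ ion charge 2+.
Anion [Pb…]: ligand charges -4, Pb(II) ⇒ ion charge 2−.

[Sn(bipy)Br2(H2O)2][Pb(NH3)2(OH)4]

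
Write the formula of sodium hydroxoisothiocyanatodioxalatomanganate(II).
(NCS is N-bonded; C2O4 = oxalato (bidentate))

Ligands: 1 isothiocyanato (NCS, -1), 1 hydroxo (OH, -1), 2 oxalato (C2O4, -2). Ligand charge sum = -6.
With Mn in oxidation state +2, the complex ion is [Mn...]^4−.
Charge balance with sodium (+1) requires 1 complex ion per 4 sodium.

Na4[Mn(C2O4)2(NCS)(OH)]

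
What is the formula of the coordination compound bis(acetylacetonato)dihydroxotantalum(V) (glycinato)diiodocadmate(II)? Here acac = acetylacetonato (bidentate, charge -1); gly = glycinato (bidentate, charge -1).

Cation [Ta…]: ligand charges -4, Ta(V) ⇒ ion charge 1+.
Anion [Cd…]: ligand charges -3, Cd(II) ⇒ ion charge 1−.
One 1+ cation balances one 1− anion.

[Ta(acac)2(OH)2][Cd(gly)I2]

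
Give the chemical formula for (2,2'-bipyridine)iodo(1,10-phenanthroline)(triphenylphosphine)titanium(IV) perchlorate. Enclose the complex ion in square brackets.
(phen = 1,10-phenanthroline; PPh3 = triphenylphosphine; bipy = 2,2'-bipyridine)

Ligands: 1 1,10-phenanthroline (phen, neutral), 1 triphenylphosphine (PPh3, neutral), 1 2,2'-bipyridine (bipy, neutral), 1 iodo (I, -1). Ligand charge sum = -1.
With Ti in oxidation state +4, the complex ion is [Ti...]^3+.
Charge balance with perchlorate (-1) requires 1 complex ion per 3 perchlorate.

[Ti(bipy)I(phen)(PPh3)](ClO4)3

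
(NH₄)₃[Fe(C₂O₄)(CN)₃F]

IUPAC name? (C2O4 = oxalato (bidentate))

The 3 ammonium counter-ions carry a total charge of +3, so each complex ion is 3−.
Ligand charges: 3×cyano (-1 each), 1×oxalato (-2 each), 1×fluoro (-1 each); total -6. So Fe + (-6) = 3−, giving Fe = +3.
Ligands are named alphabetically: cyano before fluoro before oxalato.
The complex ion is anionic, so iron takes the -ate form ferrate(III).

ammonium tricyanofluorooxalatoferrate(III)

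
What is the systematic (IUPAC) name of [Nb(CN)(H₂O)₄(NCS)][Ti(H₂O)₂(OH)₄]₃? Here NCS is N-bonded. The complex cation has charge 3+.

Both ions are complex: the cation is named first with the plain metal name, the anion second with the -ate form; each ion's ligands are alphabetised independently.
The complex cation is given as 3+; its ligand charges sum to -2, so Nb = +5.
With 3 anions per cation, each anion must be 3/3 = 1−.
Anion: ligand charges sum to -4; for the ion to be 1−, Ti = +3.

tetraaquacyanoisothiocyanatoniobium(V) diaquatetrahydroxotitanate(III)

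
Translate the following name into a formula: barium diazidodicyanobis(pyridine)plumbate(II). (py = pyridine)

Ligands: 2 cyano (CN, -1), 2 azido (N3, -1), 2 pyridine (py, neutral). Ligand charge sum = -4.
With Pb in oxidation state +2, the complex ion is [Pb...]^2−.
Charge balance with barium (+2) requires 1 complex ion per 1 barium.

Ba[Pb(CN)2(N3)2(py)2]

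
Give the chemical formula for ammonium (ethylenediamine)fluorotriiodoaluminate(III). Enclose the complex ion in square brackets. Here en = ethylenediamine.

NH4[Al(en)FI3]

Ligands: 1 ethylenediamine (en, neutral), 1 fluoro (F, -1), 3 iodo (I, -1). Ligand charge sum = -4.
With Al in oxidation state +3, the complex ion is [Al...]^1−.
Charge balance with ammonium (+1) requires 1 complex ion per 1 ammonium.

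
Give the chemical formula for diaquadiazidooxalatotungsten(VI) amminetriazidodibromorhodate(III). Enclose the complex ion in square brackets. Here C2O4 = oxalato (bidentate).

[W(C2O4)(H2O)2(N3)2][RhBr2(N3)3(NH3)]

Cation [W…]: ligand charges -4, W(VI) ⇒ ion charge 2+.
Anion [Rh…]: ligand charges -5, Rh(III) ⇒ ion charge 2−.
One 2+ cation balances one 2− anion.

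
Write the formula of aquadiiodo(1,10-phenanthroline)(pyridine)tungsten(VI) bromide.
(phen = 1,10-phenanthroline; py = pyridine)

Ligands: 1 aqua (H2O, neutral), 1 1,10-phenanthroline (phen, neutral), 2 iodo (I, -1), 1 pyridine (py, neutral). Ligand charge sum = -2.
With W in oxidation state +6, the complex ion is [W...]^4+.
Charge balance with bromide (-1) requires 1 complex ion per 4 bromide.

[W(H2O)I2(phen)(py)]Br4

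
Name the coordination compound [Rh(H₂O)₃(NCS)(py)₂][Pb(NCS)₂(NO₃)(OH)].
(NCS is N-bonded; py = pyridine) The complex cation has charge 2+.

The complex cation is given as 2+; its ligand charges sum to -1, so Rh = +3.
A 1:1 salt means the anion carries the equal and opposite charge, 2−.
Anion: ligand charges sum to -4; for the ion to be 2−, Pb = +2.

triaquaisothiocyanatobis(pyridine)rhodium(III) hydroxodiisothiocyanatonitratoplumbate(II)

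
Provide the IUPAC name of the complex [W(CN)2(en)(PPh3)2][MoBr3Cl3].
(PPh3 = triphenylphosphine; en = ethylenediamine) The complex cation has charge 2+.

Both ions are complex: the cation is named first with the plain metal name, the anion second with the -ate form; each ion's ligands are alphabetised independently.
The complex cation is given as 2+; its ligand charges sum to -2, so W = +4.
A 1:1 salt means the anion carries the equal and opposite charge, 2−.
Anion: ligand charges sum to -6; for the ion to be 2−, Mo = +4.

dicyano(ethylenediamine)bis(triphenylphosphine)tungsten(IV) tribromotrichloromolybdate(IV)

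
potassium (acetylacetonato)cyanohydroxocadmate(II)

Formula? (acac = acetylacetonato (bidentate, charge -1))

K[Cd(acac)(CN)(OH)]

Ligands: 1 hydroxo (OH, -1), 1 acetylacetonato (acac, -1), 1 cyano (CN, -1). Ligand charge sum = -3.
With Cd in oxidation state +2, the complex ion is [Cd...]^1−.
Charge balance with potassium (+1) requires 1 complex ion per 1 potassium.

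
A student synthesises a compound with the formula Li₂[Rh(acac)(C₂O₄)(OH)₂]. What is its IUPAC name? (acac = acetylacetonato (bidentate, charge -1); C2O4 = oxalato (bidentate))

lithium (acetylacetonato)dihydroxooxalatorhodate(III)

The 2 lithium counter-ions carry a total charge of +2, so each complex ion is 2−.
Ligand charges: 2×hydroxo (-1 each), 1×acetylacetonato (-1 each), 1×oxalato (-2 each); total -5. So Rh + (-5) = 2−, giving Rh = +3.
Ligands are named alphabetically: acetylacetonato before hydroxo before oxalato.
The complex ion is anionic, so rhodium takes the -ate form rhodate(III).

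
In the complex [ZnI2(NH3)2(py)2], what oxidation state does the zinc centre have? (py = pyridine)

No counter-ion: the bracketed complex is neutral.
Ligand charges: 2×I = -2; 2×py neutral; 2×NH3 neutral; sum -2.
Zn + (-2) = 0 ⇒ Zn is +2.

+2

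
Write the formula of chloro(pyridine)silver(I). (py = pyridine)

Ligands: 1 pyridine (py, neutral), 1 chloro (Cl, -1). Ligand charge sum = -1.
With Ag in oxidation state +1, the complex ion is [Ag...].

[AgCl(py)]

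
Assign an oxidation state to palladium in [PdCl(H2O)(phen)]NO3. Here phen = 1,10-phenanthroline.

1 nitrate outside the brackets (-1 each) → the complex ion is 1+.
Ligand charges: 1×Cl = -1; 1×H2O neutral; 1×phen neutral; sum -1.
Pd + (-1) = 1+ ⇒ Pd is +2.

+2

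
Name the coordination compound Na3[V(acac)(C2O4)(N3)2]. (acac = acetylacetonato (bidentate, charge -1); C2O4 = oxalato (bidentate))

sodium (acetylacetonato)diazidooxalatovanadate(II)

The 3 sodium counter-ions carry a total charge of +3, so each complex ion is 3−.
Ligand charges: 2×azido (-1 each), 1×acetylacetonato (-1 each), 1×oxalato (-2 each); total -5. So V + (-5) = 3−, giving V = +2.
Ligands are named alphabetically: acetylacetonato before azido before oxalato.
The complex ion is anionic, so vanadium takes the -ate form vanadate(II).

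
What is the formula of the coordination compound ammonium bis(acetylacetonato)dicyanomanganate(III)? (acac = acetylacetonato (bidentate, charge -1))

Ligands: 2 cyano (CN, -1), 2 acetylacetonato (acac, -1). Ligand charge sum = -4.
With Mn in oxidation state +3, the complex ion is [Mn...]^1−.
Charge balance with ammonium (+1) requires 1 complex ion per 1 ammonium.

NH4[Mn(acac)2(CN)2]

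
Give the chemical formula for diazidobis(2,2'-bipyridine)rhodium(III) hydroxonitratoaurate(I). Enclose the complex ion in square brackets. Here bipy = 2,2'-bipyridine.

[Rh(bipy)2(N3)2][Au(NO3)(OH)]

Cation [Rh…]: ligand charges -2, Rh(III) ⇒ ion charge 1+.
Anion [Au…]: ligand charges -2, Au(I) ⇒ ion charge 1−.
One 1+ cation balances one 1− anion.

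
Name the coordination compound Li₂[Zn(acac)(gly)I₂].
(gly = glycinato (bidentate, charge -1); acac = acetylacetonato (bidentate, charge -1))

The 2 lithium counter-ions carry a total charge of +2, so each complex ion is 2−.
Ligand charges: 1×glycinato (-1 each), 2×iodo (-1 each), 1×acetylacetonato (-1 each); total -4. So Zn + (-4) = 2−, giving Zn = +2.
Ligands are named alphabetically: acetylacetonato before glycinato before iodo.
The complex ion is anionic, so zinc takes the -ate form zincate(II).

lithium (acetylacetonato)(glycinato)diiodozincate(II)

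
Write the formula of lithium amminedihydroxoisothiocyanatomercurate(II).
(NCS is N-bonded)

Ligands: 1 isothiocyanato (NCS, -1), 1 ammine (NH3, neutral), 2 hydroxo (OH, -1). Ligand charge sum = -3.
With Hg in oxidation state +2, the complex ion is [Hg...]^1−.
Charge balance with lithium (+1) requires 1 complex ion per 1 lithium.

Li[Hg(NCS)(NH3)(OH)2]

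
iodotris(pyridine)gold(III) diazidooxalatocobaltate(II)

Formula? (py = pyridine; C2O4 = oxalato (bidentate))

[AuI(py)3][Co(C2O4)(N3)2]

Cation [Au…]: ligand charges -1, Au(III) ⇒ ion charge 2+.
Anion [Co…]: ligand charges -4, Co(II) ⇒ ion charge 2−.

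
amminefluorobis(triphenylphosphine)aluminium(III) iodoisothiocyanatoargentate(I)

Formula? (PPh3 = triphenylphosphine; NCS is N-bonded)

[AlF(NH3)(PPh3)2][AgI(NCS)]2

Cation [Al…]: ligand charges -1, Al(III) ⇒ ion charge 2+.
Anion [Ag…]: ligand charges -2, Ag(I) ⇒ ion charge 1−.
One 2+ cation requires 2 of the 1− anion.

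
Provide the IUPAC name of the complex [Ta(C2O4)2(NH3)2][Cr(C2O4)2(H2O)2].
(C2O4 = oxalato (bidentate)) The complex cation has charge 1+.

Both ions are complex: the cation is named first with the plain metal name, the anion second with the -ate form; each ion's ligands are alphabetised independently.
The complex cation is given as 1+; its ligand charges sum to -4, so Ta = +5.
A 1:1 salt means the anion carries the equal and opposite charge, 1−.
Anion: ligand charges sum to -4; for the ion to be 1−, Cr = +3.

diamminedioxalatotantalum(V) diaquadioxalatochromate(III)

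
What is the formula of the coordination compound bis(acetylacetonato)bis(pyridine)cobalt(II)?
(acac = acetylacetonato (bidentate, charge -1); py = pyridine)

Ligands: 2 acetylacetonato (acac, -1), 2 pyridine (py, neutral). Ligand charge sum = -2.
With Co in oxidation state +2, the complex ion is [Co...].

[Co(acac)2(py)2]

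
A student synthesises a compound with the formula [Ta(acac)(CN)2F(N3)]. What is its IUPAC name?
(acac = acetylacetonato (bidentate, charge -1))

(acetylacetonato)azidodicyanofluorotantalum(V)

There is no counter-ion, so the complex is neutral overall.
Ligand charges: 1×azido (-1 each), 1×acetylacetonato (-1 each), 2×cyano (-1 each), 1×fluoro (-1 each); total -5. So Ta + (-5) = 0, giving Ta = +5.
Ligands are named alphabetically: acetylacetonato before azido before cyano before fluoro.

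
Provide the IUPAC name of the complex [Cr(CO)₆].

There is no counter-ion, so the complex is neutral overall.
Ligand charges: 6×carbonyl (neutral); total 0. So Cr + (0) = 0, giving Cr = 0.

hexacarbonylchromium(0)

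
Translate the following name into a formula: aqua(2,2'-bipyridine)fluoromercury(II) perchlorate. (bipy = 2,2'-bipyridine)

Ligands: 1 aqua (H2O, neutral), 1 fluoro (F, -1), 1 2,2'-bipyridine (bipy, neutral). Ligand charge sum = -1.
Charge balance with perchlorate (-1) requires 1 complex ion per 1 perchlorate.

[Hg(bipy)F(H2O)]ClO4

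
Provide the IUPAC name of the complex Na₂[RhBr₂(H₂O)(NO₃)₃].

sodium aquadibromotrinitratorhodate(III)

The 2 sodium counter-ions carry a total charge of +2, so each complex ion is 2−.
Ligand charges: 2×bromo (-1 each), 1×aqua (neutral), 3×nitrato (-1 each); total -5. So Rh + (-5) = 2−, giving Rh = +3.
The complex ion is anionic, so rhodium takes the -ate form rhodate(III).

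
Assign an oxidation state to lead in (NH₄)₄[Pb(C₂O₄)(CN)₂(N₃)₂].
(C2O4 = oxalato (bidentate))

+2

4 ammonium outside the brackets (+1 each) → the complex ion is 4−.
Ligand charges: 2×CN = -2; 2×N3 = -2; 1×C2O4 = -2; sum -6.
Pb + (-6) = 4− ⇒ Pb is +2.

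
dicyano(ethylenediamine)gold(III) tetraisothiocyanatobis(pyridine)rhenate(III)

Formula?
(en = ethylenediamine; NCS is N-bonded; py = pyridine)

[Au(CN)2(en)][Re(NCS)4(py)2]

Cation [Au…]: ligand charges -2, Au(III) ⇒ ion charge 1+.
Anion [Re…]: ligand charges -4, Re(III) ⇒ ion charge 1−.
One 1+ cation balances one 1− anion.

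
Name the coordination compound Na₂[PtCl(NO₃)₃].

The 2 sodium counter-ions carry a total charge of +2, so each complex ion is 2−.
Ligand charges: 3×nitrato (-1 each), 1×chloro (-1 each); total -4. So Pt + (-4) = 2−, giving Pt = +2.
The complex ion is anionic, so platinum takes the -ate form platinate(II).

sodium chlorotrinitratoplatinate(II)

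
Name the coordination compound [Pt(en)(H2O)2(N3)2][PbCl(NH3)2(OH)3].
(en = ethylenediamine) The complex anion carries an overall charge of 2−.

The complex anion is given as 2−; its ligand charges sum to -4, so Pb = +2.
A 1:1 salt means the cation carries the equal and opposite charge, 2+.
Cation: ligand charges sum to -2; for the ion to be 2+, Pt = +4.

diaquadiazido(ethylenediamine)platinum(IV) diamminechlorotrihydroxoplumbate(II)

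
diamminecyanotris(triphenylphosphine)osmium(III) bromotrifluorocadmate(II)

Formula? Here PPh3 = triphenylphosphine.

Cation [Os…]: ligand charges -1, Os(III) ⇒ ion charge 2+.
Anion [Cd…]: ligand charges -4, Cd(II) ⇒ ion charge 2−.
One 2+ cation balances one 2− anion.

[Os(CN)(NH3)2(PPh3)3][CdBrF3]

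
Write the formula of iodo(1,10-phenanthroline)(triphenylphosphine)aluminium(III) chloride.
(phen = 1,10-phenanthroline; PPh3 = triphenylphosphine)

Ligands: 1 1,10-phenanthroline (phen, neutral), 1 iodo (I, -1), 1 triphenylphosphine (PPh3, neutral). Ligand charge sum = -1.
Charge balance with chloride (-1) requires 1 complex ion per 2 chloride.

[AlI(phen)(PPh3)]Cl2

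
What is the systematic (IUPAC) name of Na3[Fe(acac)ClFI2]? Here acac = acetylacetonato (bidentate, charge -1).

The 3 sodium counter-ions carry a total charge of +3, so each complex ion is 3−.
Ligand charges: 1×acetylacetonato (-1 each), 2×iodo (-1 each), 1×fluoro (-1 each), 1×chloro (-1 each); total -5. So Fe + (-5) = 3−, giving Fe = +2.
Ligands are named alphabetically: acetylacetonato before chloro before fluoro before iodo.
The complex ion is anionic, so iron takes the -ate form ferrate(II).

sodium (acetylacetonato)chlorofluorodiiodoferrate(II)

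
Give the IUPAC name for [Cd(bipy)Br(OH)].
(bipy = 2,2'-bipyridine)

(2,2'-bipyridine)bromohydroxocadmium(II)

There is no counter-ion, so the complex is neutral overall.
Ligand charges: 1×hydroxo (-1 each), 1×2,2'-bipyridine (neutral), 1×bromo (-1 each); total -2. So Cd + (-2) = 0, giving Cd = +2.
Ligands are named alphabetically: bipyridine before bromo before hydroxo.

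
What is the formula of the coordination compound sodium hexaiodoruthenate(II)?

Na4[RuI6]

Ligands: 6 iodo (I, -1). Ligand charge sum = -6.
With Ru in oxidation state +2, the complex ion is [Ru...]^4−.
Charge balance with sodium (+1) requires 1 complex ion per 4 sodium.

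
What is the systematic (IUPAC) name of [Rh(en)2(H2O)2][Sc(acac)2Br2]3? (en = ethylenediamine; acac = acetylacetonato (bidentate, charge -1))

Both ions are complex: the cation is named first with the plain metal name, the anion second with the -ate form; each ion's ligands are alphabetised independently.
Scandium is always +3 in its complexes; the anion's ligand charges sum to -4, so the complex anion is 1−.
With 3 anions per cation, the cation must be 3×1 = 3+.
Cation: ligand charges sum to 0; for the ion to be 3+, Rh = +3.

diaquabis(ethylenediamine)rhodium(III) bis(acetylacetonato)dibromoscandate(III)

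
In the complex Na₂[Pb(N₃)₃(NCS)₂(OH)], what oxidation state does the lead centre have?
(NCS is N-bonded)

+4

2 sodium outside the brackets (+1 each) → the complex ion is 2−.
Ligand charges: 3×N3 = -3; 1×OH = -1; 2×NCS = -2; sum -6.
Pb + (-6) = 2− ⇒ Pb is +4.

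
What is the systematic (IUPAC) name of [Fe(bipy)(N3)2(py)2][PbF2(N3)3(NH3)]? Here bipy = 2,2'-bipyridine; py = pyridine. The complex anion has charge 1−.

Both ions are complex: the cation is named first with the plain metal name, the anion second with the -ate form; each ion's ligands are alphabetised independently.
The complex anion is given as 1−; its ligand charges sum to -5, so Pb = +4.
A 1:1 salt means the cation carries the equal and opposite charge, 1+.
Cation: ligand charges sum to -2; for the ion to be 1+, Fe = +3.

diazido(2,2'-bipyridine)bis(pyridine)iron(III) amminetriazidodifluoroplumbate(IV)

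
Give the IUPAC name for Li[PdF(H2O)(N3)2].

The 1 lithium counter-ion carries a total charge of +1, so each complex ion is 1−.
Ligand charges: 1×aqua (neutral), 1×fluoro (-1 each), 2×azido (-1 each); total -3. So Pd + (-3) = 1−, giving Pd = +2.
The complex ion is anionic, so palladium takes the -ate form palladate(II).

lithium aquadiazidofluoropalladate(II)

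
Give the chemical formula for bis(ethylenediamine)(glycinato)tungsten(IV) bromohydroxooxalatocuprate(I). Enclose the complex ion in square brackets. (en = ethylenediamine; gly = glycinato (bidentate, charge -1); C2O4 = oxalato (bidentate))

Cation [W…]: ligand charges -1, W(IV) ⇒ ion charge 3+.
Anion [Cu…]: ligand charges -4, Cu(I) ⇒ ion charge 3−.
One 3+ cation balances one 3− anion.

[W(en)2(gly)][CuBr(C2O4)(OH)]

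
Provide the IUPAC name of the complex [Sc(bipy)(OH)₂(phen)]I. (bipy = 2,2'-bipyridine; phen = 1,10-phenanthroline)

The 1 iodide counter-ion carries a total charge of -1, so each complex ion is 1+.
Ligand charges: 1×2,2'-bipyridine (neutral), 2×hydroxo (-1 each), 1×1,10-phenanthroline (neutral); total -2. So Sc + (-2) = 1+, giving Sc = +3.
Ligands are named alphabetically: bipyridine before hydroxo before phenanthroline.

(2,2'-bipyridine)dihydroxo(1,10-phenanthroline)scandium(III) iodide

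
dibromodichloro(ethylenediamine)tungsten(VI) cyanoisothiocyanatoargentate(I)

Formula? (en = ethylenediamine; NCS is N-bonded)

[WBr2Cl2(en)][Ag(CN)(NCS)]2

Cation [W…]: ligand charges -4, W(VI) ⇒ ion charge 2+.
Anion [Ag…]: ligand charges -2, Ag(I) ⇒ ion charge 1−.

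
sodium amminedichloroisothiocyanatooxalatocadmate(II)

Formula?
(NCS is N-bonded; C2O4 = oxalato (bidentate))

Ligands: 1 ammine (NH3, neutral), 1 isothiocyanato (NCS, -1), 1 oxalato (C2O4, -2), 2 chloro (Cl, -1). Ligand charge sum = -5.
With Cd in oxidation state +2, the complex ion is [Cd...]^3−.
Charge balance with sodium (+1) requires 1 complex ion per 3 sodium.

Na3[Cd(C2O4)Cl2(NCS)(NH3)]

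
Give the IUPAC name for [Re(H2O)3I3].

There is no counter-ion, so the complex is neutral overall.
Ligand charges: 3×aqua (neutral), 3×iodo (-1 each); total -3. So Re + (-3) = 0, giving Re = +3.
Ligands are named alphabetically: aqua before iodo.

triaquatriiodorhenium(III)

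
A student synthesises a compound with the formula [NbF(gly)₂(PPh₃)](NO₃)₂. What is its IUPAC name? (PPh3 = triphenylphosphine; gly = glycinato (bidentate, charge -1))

The 2 nitrate counter-ions carry a total charge of -2, so each complex ion is 2+.
Ligand charges: 1×triphenylphosphine (neutral), 2×glycinato (-1 each), 1×fluoro (-1 each); total -3. So Nb + (-3) = 2+, giving Nb = +5.
Ligands are named alphabetically: fluoro before glycinato before triphenylphosphine.

fluorobis(glycinato)(triphenylphosphine)niobium(V) nitrate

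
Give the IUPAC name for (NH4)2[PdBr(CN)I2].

ammonium bromocyanodiiodopalladate(II)

The 2 ammonium counter-ions carry a total charge of +2, so each complex ion is 2−.
Ligand charges: 2×iodo (-1 each), 1×bromo (-1 each), 1×cyano (-1 each); total -4. So Pd + (-4) = 2−, giving Pd = +2.
The complex ion is anionic, so palladium takes the -ate form palladate(II).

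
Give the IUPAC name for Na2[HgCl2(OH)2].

The 2 sodium counter-ions carry a total charge of +2, so each complex ion is 2−.
Ligand charges: 2×chloro (-1 each), 2×hydroxo (-1 each); total -4. So Hg + (-4) = 2−, giving Hg = +2.
The complex ion is anionic, so mercury takes the -ate form mercurate(II).

sodium dichlorodihydroxomercurate(II)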